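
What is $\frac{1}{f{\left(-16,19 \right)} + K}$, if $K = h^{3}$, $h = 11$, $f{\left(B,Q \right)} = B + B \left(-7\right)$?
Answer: $\frac{1}{1427} \approx 0.00070077$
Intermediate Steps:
$f{\left(B,Q \right)} = - 6 B$ ($f{\left(B,Q \right)} = B - 7 B = - 6 B$)
$K = 1331$ ($K = 11^{3} = 1331$)
$\frac{1}{f{\left(-16,19 \right)} + K} = \frac{1}{\left(-6\right) \left(-16\right) + 1331} = \frac{1}{96 + 1331} = \frac{1}{1427}$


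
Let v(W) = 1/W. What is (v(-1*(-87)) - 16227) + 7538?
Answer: -755942/87 ≈ -8689.0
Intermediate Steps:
(v(-1*(-87)) - 16227) + 7538 = (1/(-1*(-87)) - 16227) + 7538 = (1/87 - 16227) + 7538 = -1411748/87 + 7538 = -755942/87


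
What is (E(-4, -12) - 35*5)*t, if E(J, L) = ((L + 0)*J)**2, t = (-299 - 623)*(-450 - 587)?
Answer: 2035566706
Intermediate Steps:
t = 956114 (t = -922*(-1037) = 956114)
E(J, L) = J**2*L**2 (E(J, L) = (L*J)**2 = (J*L)**2 = J**2*L**2)
(E(-4, -12) - 35*5)*t = ((-4)**2*(-12)**2 - 35*5)*956114 = (16*144 - 175)*956114 = (2304 - 175)*956114 = 2129*956114 = 2035566706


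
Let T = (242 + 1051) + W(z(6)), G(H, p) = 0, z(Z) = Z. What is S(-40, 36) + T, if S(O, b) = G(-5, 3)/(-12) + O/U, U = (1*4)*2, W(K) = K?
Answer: 1294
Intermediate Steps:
U = 8 (U = 4*2 = 8)
S(O, b) = O/8 (S(O, b) = 0/(-12) + O/8 = 0*(-1/12) + O*(1/8) = 0 + O/8 = O/8)
T = 1299 (T = (242 + 1051) + 6 = 1293 + 6 = 1299)
S(-40, 36) + T = (1/8)*(-40) + 1299 = -5 + 1299 = 1294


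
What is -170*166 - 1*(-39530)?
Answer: 11310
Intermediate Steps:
-170*166 - 1*(-39530) = -28220 + 39530 = 11310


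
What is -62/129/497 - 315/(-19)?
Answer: 20194417/1218147 ≈ 16.578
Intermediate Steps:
-62/129/497 - 315/(-19) = -62*1/129*(1/497) - 315*(-1/19) = -62/129*1/497 + 315/19 = -62/64113 + 315/19 = 20194417/1218147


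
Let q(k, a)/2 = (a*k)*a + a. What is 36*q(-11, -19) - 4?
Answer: -287284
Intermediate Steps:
q(k, a) = 2*a + 2*k*a² (q(k, a) = 2*((a*k)*a + a) = 2*(k*a² + a) = 2*(a + k*a²) = 2*a + 2*k*a²)
36*q(-11, -19) - 4 = 36*(2*(-19)*(1 - 19*(-11))) - 4 = 36*(2*(-19)*(1 + 209)) - 4 = 36*(2*(-19)*210) - 4 = 36*(-7980) - 4 = -287280 - 4 = -287284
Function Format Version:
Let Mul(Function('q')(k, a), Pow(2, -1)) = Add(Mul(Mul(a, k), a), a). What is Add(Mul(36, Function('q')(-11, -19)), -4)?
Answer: -287284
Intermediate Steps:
Function('q')(k, a) = Add(Mul(2, a), Mul(2, k, Pow(a, 2))) (Function('q')(k, a) = Mul(2, Add(Mul(Mul(a, k), a), a)) = Mul(2, Add(Mul(k, Pow(a, 2)), a)) = Mul(2, Add(a, Mul(k, Pow(a, 2)))) = Add(Mul(2, a), Mul(2, k, Pow(a, 2))))
Add(Mul(36, Function('q')(-11, -19)), -4) = Add(Mul(36, Mul(2, -19, Add(1, Mul(-19, -11)))), -4) = Add(Mul(36, Mul(2, -19, Add(1, 209))), -4) = Add(Mul(36, Mul(2, -19, 210)), -4) = Add(Mul(36, -7980), -4) = Add(-287280, -4) = -287284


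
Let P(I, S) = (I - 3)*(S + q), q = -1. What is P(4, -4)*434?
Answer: -2170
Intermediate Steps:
P(I, S) = (-1 + S)*(-3 + I) (P(I, S) = (I - 3)*(S - 1) = (-3 + I)*(-1 + S) = (-1 + S)*(-3 + I))
P(4, -4)*434 = (3 - 1*4 - 3*(-4) + 4*(-4))*434 = (3 - 4 + 12 - 16)*434 = -5*434 = -2170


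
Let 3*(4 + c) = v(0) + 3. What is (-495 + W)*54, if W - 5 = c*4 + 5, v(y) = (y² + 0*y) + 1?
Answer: -26766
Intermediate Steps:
v(y) = 1 + y² (v(y) = (y² + 0) + 1 = y² + 1 = 1 + y²)
c = -8/3 (c = -4 + ((1 + 0²) + 3)/3 = -4 + ((1 + 0) + 3)/3 = -4 + (1 + 3)/3 = -4 + (⅓)*4 = -4 + 4/3 = -8/3 ≈ -2.6667)
W = -⅔ (W = 5 + (-8/3*4 + 5) = 5 + (-32/3 + 5) = 5 - 17/3 = -⅔ ≈ -0.66667)
(-495 + W)*54 = (-495 - ⅔)*54 = -1487/3*54 = -26766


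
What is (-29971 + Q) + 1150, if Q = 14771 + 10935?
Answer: -3115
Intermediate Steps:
Q = 25706
(-29971 + Q) + 1150 = (-29971 + 25706) + 1150 = -4265 + 1150 = -3115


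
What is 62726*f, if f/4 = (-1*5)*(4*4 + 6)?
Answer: -27599440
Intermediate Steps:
f = -440 (f = 4*((-1*5)*(4*4 + 6)) = 4*(-5*(16 + 6)) = 4*(-5*22) = 4*(-110) = -440)
62726*f = 62726*(-440) = -27599440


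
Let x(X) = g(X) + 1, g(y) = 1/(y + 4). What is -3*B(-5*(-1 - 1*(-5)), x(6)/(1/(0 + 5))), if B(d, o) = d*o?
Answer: 330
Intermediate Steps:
g(y) = 1/(4 + y)
x(X) = 1 + 1/(4 + X) (x(X) = 1/(4 + X) + 1 = 1 + 1/(4 + X))
-3*B(-5*(-1 - 1*(-5)), x(6)/(1/(0 + 5))) = -3*(-5*(-1 - 1*(-5)))*((5 + 6)/(4 + 6))/(1/(0 + 5)) = -3*(-5*(-1 + 5))*(11/10)/(1/5) = -3*(-5*4)*((⅒)*11)/(⅕) = -(-60)*(11/10)*5 = -(-60)*11/2 = -3*(-110) = 330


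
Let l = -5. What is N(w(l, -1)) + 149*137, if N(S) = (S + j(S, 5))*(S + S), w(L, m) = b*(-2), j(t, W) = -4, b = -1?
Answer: 20405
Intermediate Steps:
w(L, m) = 2 (w(L, m) = -1*(-2) = 2)
N(S) = 2*S*(-4 + S) (N(S) = (S - 4)*(S + S) = (-4 + S)*(2*S) = 2*S*(-4 + S))
N(w(l, -1)) + 149*137 = 2*2*(-4 + 2) + 149*137 = 2*2*(-2) + 20413 = -8 + 20413 = 20405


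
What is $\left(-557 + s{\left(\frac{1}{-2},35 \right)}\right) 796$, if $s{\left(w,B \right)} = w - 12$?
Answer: $-453322$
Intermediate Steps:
$s{\left(w,B \right)} = -12 + w$
$\left(-557 + s{\left(\frac{1}{-2},35 \right)}\right) 796 = \left(-557 - \left(12 - \frac{1}{-2}\right)\right) 796 = \left(-557 - \frac{25}{2}\right) 796 = \left(- \frac{1139}{2}\right) 796 = -453322$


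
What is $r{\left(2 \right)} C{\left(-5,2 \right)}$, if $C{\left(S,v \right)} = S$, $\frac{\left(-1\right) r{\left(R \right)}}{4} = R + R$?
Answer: $80$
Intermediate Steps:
$r{\left(R \right)} = - 8 R$ ($r{\left(R \right)} = - 4 \left(R + R\right) = - 4 \cdot 2 R = - 8 R$)
$r{\left(2 \right)} C{\left(-5,2 \right)} = \left(-8\right) 2 \left(-5\right) = \left(-16\right) \left(-5\right) = 80$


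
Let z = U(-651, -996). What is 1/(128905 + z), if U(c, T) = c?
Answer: 1/128254 ≈ 7.7970e-6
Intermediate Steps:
z = -651
1/(128905 + z) = 1/(128905 - 651) = 1/128254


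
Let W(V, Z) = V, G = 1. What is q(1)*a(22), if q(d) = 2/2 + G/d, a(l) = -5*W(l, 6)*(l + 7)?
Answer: -6380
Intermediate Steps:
a(l) = -5*l*(7 + l) (a(l) = -5*l*(l + 7) = -5*l*(7 + l))
q(d) = 1 + 1/d (q(d) = 2/2 + 1/d = 2*(½) + 1/d = 1 + 1/d)
q(1)*a(22) = ((1 + 1)/1)*(-5*22*(7 + 22)) = (1*2)*(-5*22*29) = 2*(-3190) = -6380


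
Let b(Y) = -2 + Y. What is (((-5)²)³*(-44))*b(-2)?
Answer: 2750000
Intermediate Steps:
(((-5)²)³*(-44))*b(-2) = (((-5)²)³*(-44))*(-2 - 2) = (25³*(-44))*(-4) = (15625*(-44))*(-4) = -687500*(-4) = 2750000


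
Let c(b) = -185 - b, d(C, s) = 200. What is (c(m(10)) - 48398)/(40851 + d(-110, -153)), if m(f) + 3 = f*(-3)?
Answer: -48550/41051 ≈ -1.1827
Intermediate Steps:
m(f) = -3 - 3*f (m(f) = -3 + f*(-3) = -3 - 3*f)
(c(m(10)) - 48398)/(40851 + d(-110, -153)) = ((-185 - (-3 - 3*10)) - 48398)/(40851 + 200) = ((-185 - (-3 - 30)) - 48398)/41051 = ((-185 - 1*(-33)) - 48398)*(1/41051) = ((-185 + 33) - 48398)*(1/41051) = (-152 - 48398)*(1/41051) = -48550*1/41051 = -48550/41051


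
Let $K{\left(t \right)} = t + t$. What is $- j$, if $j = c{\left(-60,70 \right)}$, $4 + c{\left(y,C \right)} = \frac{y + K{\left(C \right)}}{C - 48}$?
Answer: $\frac{4}{11} \approx 0.36364$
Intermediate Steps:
$K{\left(t \right)} = 2 t$
$c{\left(y,C \right)} = -4 + \frac{y + 2 C}{-48 + C}$ ($c{\left(y,C \right)} = -4 + \frac{y + 2 C}{C - 48} = -4 + \frac{y + 2 C}{-48 + C}$)
$j = - \frac{4}{11}$ ($j = \frac{192 - 60 - 140}{-48 + 70} = \frac{192 - 60 - 140}{22} = \frac{1}{22} \left(-8\right) = - \frac{4}{11} \approx -0.36364$)
$- j = \left(-1\right) \left(- \frac{4}{11}\right) = \frac{4}{11}$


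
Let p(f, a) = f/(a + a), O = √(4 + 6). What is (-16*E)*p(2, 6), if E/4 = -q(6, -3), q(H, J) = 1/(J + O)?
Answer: 32 + 32*√10/3 ≈ 65.731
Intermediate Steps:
O = √10 ≈ 3.1623
p(f, a) = f/(2*a) (p(f, a) = f/((2*a)) = f*(1/(2*a)) = f/(2*a))
q(H, J) = 1/(J + √10)
E = -4/(-3 + √10) (E = 4*(-1/(-3 + √10)) = -4/(-3 + √10) ≈ -24.649)
(-16*E)*p(2, 6) = (-16*(-12 - 4*√10))*((½)*2/6) = (192 + 64*√10)*((½)*2*(⅙)) = (192 + 64*√10)*(⅙) = 32 + 32*√10/3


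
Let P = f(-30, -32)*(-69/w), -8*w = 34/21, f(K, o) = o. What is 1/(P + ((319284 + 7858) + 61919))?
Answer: 17/6428565 ≈ 2.6444e-6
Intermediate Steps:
w = -17/84 (w = -17/(4*21) = -⅛*34/21 = -17/84 ≈ -0.20238)
P = -185472/17 (P = -(-2208)/(-17/84) = -(-2208)*(-84)/17 = -32*5796/17 = -185472/17 ≈ -10910.)
1/(P + ((319284 + 7858) + 61919)) = 1/(-185472/17 + ((319284 + 7858) + 61919)) = 1/(-185472/17 + (327142 + 61919)) = 1/(-185472/17 + 389061) = 1/(6428565/17) = 17/6428565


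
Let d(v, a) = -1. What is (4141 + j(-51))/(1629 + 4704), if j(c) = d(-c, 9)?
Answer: 1380/2111 ≈ 0.65372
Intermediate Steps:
j(c) = -1
(4141 + j(-51))/(1629 + 4704) = (4141 - 1)/(1629 + 4704) = 4140/6333 = 4140*(1/6333) = 1380/2111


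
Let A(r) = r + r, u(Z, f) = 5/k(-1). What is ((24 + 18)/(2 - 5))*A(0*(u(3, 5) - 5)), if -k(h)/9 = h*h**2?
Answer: 0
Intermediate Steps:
k(h) = -9*h**3 (k(h) = -9*h*h**2 = -9*h**3)
u(Z, f) = 5/9 (u(Z, f) = 5/((-9*(-1)**3)) = 5/((-9*(-1))) = 5/9)
A(r) = 2*r
((24 + 18)/(2 - 5))*A(0*(u(3, 5) - 5)) = ((24 + 18)/(2 - 5))*(2*(0*(5/9 - 5))) = (42/(-3))*(2*(0*(-40/9))) = (42*(-1/3))*(2*0) = -14*0 = 0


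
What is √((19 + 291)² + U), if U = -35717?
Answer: √60383 ≈ 245.73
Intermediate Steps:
√((19 + 291)² + U) = √((19 + 291)² - 35717) = √(310² - 35717) = √(96100 - 35717) = √60383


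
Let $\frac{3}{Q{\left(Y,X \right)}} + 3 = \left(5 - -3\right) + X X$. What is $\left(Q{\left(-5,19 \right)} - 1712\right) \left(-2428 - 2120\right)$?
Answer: $\frac{474954462}{61} \approx 7.7861 \cdot 10^{6}$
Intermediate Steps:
$Q{\left(Y,X \right)} = \frac{3}{5 + X^{2}}$ ($Q{\left(Y,X \right)} = \frac{3}{-3 + \left(\left(5 - -3\right) + X X\right)} = \frac{3}{-3 + \left(\left(5 + 3\right) + X^{2}\right)} = \frac{3}{-3 + \left(8 + X^{2}\right)} = \frac{3}{5 + X^{2}}$)
$\left(Q{\left(-5,19 \right)} - 1712\right) \left(-2428 - 2120\right) = \left(\frac{3}{5 + 19^{2}} - 1712\right) \left(-2428 - 2120\right) = \left(\frac{3}{5 + 361} - 1712\right) \left(-4548\right) = \left(\frac{3}{366} - 1712\right) \left(-4548\right) = \left(3 \cdot \frac{1}{366} - 1712\right) \left(-4548\right) = \left(\frac{1}{122} - 1712\right) \left(-4548\right) = \left(- \frac{208863}{122}\right) \left(-4548\right) = \frac{474954462}{61}$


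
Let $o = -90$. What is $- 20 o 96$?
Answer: $172800$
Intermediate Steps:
$- 20 o 96 = \left(-20\right) \left(-90\right) 96 = 1800 \cdot 96 = 172800$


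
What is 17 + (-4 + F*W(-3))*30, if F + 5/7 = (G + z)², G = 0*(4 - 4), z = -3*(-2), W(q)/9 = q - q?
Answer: -103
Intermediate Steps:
W(q) = 0 (W(q) = 9*(q - q) = 9*0 = 0)
z = 6
G = 0 (G = 0*0 = 0)
F = 247/7 (F = -5/7 + (0 + 6)² = -5/7 + 6² = -5/7 + 36 = 247/7 ≈ 35.286)
17 + (-4 + F*W(-3))*30 = 17 + (-4 + (247/7)*0)*30 = 17 + (-4 + 0)*30 = 17 - 4*30 = 17 - 120 = -103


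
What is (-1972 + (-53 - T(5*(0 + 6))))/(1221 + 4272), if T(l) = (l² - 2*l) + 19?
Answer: -2884/5493 ≈ -0.52503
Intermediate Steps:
T(l) = 19 + l² - 2*l
(-1972 + (-53 - T(5*(0 + 6))))/(1221 + 4272) = (-1972 + (-53 - (19 + (5*(0 + 6))² - 10*(0 + 6))))/(1221 + 4272) = (-1972 + (-53 - (19 + (5*6)² - 10*6)))/5493 = (-1972 + (-53 - (19 + 30² - 2*30)))*(1/5493) = (-1972 + (-53 - (19 + 900 - 60)))*(1/5493) = (-1972 + (-53 - 1*859))*(1/5493) = (-1972 + (-53 - 859))*(1/5493) = (-1972 - 912)*(1/5493) = -2884*1/5493 = -2884/5493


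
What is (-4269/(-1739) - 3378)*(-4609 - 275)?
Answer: 774849636/47 ≈ 1.6486e+7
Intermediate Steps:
(-4269/(-1739) - 3378)*(-4609 - 275) = (-4269*(-1/1739) - 3378)*(-4884) = (4269/1739 - 3378)*(-4884) = -5870073/1739*(-4884) = 774849636/47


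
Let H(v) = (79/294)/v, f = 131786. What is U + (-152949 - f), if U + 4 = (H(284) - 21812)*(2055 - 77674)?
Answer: 137694657790043/83496 ≈ 1.6491e+9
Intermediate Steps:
H(v) = 79/(294*v) (H(v) = (79*(1/294))/v = 79/(294*v))
U = 137718432023603/83496 (U = -4 + ((79/294)/284 - 21812)*(2055 - 77674) = -4 + ((79/294)*(1/284) - 21812)*(-75619) = -4 + (79/83496 - 21812)*(-75619) = -4 - 1821214673/83496*(-75619) = -4 + 137718432357587/83496 = 137718432023603/83496 ≈ 1.6494e+9)
U + (-152949 - f) = 137718432023603/83496 + (-152949 - 1*131786) = 137718432023603/83496 + (-152949 - 131786) = 137718432023603/83496 - 284735 = 137694657790043/83496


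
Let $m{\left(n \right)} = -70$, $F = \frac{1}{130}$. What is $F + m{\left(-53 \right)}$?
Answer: $- \frac{9099}{130} \approx -69.992$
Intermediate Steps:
$F = \frac{1}{130} \approx 0.0076923$
$F + m{\left(-53 \right)} = \frac{1}{130} - 70 = - \frac{9099}{130}$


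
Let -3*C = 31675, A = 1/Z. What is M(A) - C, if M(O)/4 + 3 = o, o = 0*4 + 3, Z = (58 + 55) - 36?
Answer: 31675/3 ≈ 10558.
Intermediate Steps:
Z = 77 (Z = 113 - 36 = 77)
o = 3 (o = 0 + 3 = 3)
A = 1/77 ≈ 0.012987
C = -31675/3 (C = -⅓*31675 = -31675/3 ≈ -10558.)
M(O) = 0 (M(O) = -12 + 4*3 = -12 + 12 = 0)
M(A) - C = 0 - 1*(-31675/3) = 0 + 31675/3 = 31675/3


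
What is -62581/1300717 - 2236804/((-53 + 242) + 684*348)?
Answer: -2924357096869/309858104457 ≈ -9.4377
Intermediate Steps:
-62581/1300717 - 2236804/((-53 + 242) + 684*348) = -62581*1/1300717 - 2236804/(189 + 238032) = -62581/1300717 - 2236804/238221 = -2924357096869/309858104457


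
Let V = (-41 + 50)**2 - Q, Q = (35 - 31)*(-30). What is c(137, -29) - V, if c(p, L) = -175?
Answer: -376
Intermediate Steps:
Q = -120 (Q = 4*(-30) = -120)
V = 201 (V = (-41 + 50)**2 - 1*(-120) = 9**2 + 120 = 81 + 120 = 201)
c(137, -29) - V = -175 - 1*201 = -175 - 201 = -376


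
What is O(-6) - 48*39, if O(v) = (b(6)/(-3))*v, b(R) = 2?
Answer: -1868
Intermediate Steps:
O(v) = -2*v/3 (O(v) = (2/(-3))*v = (-1/3*2)*v = -2*v/3)
O(-6) - 48*39 = -2/3*(-6) - 48*39 = 4 - 1872 = -1868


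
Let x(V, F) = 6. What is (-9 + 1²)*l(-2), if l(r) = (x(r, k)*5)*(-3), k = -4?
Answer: 720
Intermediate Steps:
l(r) = -90 (l(r) = (6*5)*(-3) = 30*(-3) = -90)
(-9 + 1²)*l(-2) = (-9 + 1²)*(-90) = (-9 + 1)*(-90) = -8*(-90) = 720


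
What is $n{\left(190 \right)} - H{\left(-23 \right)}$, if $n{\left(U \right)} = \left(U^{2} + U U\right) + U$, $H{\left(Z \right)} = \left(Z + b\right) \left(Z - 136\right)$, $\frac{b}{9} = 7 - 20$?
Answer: $50130$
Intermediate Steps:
$b = -117$ ($b = 9 \left(7 - 20\right) = 9 \left(-13\right) = -117$)
$H{\left(Z \right)} = \left(-136 + Z\right) \left(-117 + Z\right)$ ($H{\left(Z \right)} = \left(Z - 117\right) \left(Z - 136\right) = \left(-117 + Z\right) \left(-136 + Z\right) = \left(-136 + Z\right) \left(-117 + Z\right)$)
$n{\left(U \right)} = U + 2 U^{2}$ ($n{\left(U \right)} = \left(U^{2} + U^{2}\right) + U = 2 U^{2} + U = U + 2 U^{2}$)
$n{\left(190 \right)} - H{\left(-23 \right)} = 190 \left(1 + 2 \cdot 190\right) - \left(15912 + \left(-23\right)^{2} - -5819\right) = 190 \left(1 + 380\right) - \left(15912 + 529 + 5819\right) = 190 \cdot 381 - 22260 = 72390 - 22260 = 50130$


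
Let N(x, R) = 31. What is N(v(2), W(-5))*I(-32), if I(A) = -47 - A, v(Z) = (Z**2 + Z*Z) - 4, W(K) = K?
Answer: -465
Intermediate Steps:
v(Z) = -4 + 2*Z**2 (v(Z) = (Z**2 + Z**2) - 4 = 2*Z**2 - 4 = -4 + 2*Z**2)
N(v(2), W(-5))*I(-32) = 31*(-47 - 1*(-32)) = 31*(-47 + 32) = 31*(-15) = -465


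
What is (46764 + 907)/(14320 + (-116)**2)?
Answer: 47671/27776 ≈ 1.7163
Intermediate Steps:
(46764 + 907)/(14320 + (-116)**2) = 47671/(14320 + 13456) = 47671/27776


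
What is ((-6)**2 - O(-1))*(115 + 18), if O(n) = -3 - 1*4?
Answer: 5719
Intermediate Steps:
O(n) = -7 (O(n) = -3 - 4 = -7)
((-6)**2 - O(-1))*(115 + 18) = ((-6)**2 - 1*(-7))*(115 + 18) = (36 + 7)*133 = 43*133 = 5719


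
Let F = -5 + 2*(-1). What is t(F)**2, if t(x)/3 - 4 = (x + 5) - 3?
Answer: 9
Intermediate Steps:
F = -7 (F = -5 - 2 = -7)
t(x) = 18 + 3*x (t(x) = 12 + 3*((x + 5) - 3) = 12 + 3*((5 + x) - 3) = 12 + 3*(2 + x) = 12 + (6 + 3*x) = 18 + 3*x)
t(F)**2 = (18 + 3*(-7))**2 = (18 - 21)**2 = (-3)**2 = 9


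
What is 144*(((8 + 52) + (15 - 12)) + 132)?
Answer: 28080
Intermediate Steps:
144*(((8 + 52) + (15 - 12)) + 132) = 144*((60 + 3) + 132) = 144*(63 + 132) = 144*195 = 28080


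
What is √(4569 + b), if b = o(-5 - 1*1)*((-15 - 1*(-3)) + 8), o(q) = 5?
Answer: √4549 ≈ 67.446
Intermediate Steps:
b = -20 (b = 5*((-15 - 1*(-3)) + 8) = 5*((-15 + 3) + 8) = 5*(-12 + 8) = 5*(-4) = -20)
√(4569 + b) = √(4569 - 20) = √4549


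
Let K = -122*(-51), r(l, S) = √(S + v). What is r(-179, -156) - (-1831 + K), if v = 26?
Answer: -4391 + I*√130 ≈ -4391.0 + 11.402*I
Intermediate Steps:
r(l, S) = √(26 + S) (r(l, S) = √(S + 26) = √(26 + S))
K = 6222
r(-179, -156) - (-1831 + K) = √(26 - 156) - (-1831 + 6222) = √(-130) - 1*4391 = I*√130 - 4391 = -4391 + I*√130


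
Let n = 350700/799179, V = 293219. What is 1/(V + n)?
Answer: 266393/78111605967 ≈ 3.4104e-6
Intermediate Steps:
n = 116900/266393 (n = 350700*(1/799179) = 116900/266393 ≈ 0.43883)
1/(V + n) = 1/(293219 + 116900/266393) = 1/(78111605967/266393) = 266393/78111605967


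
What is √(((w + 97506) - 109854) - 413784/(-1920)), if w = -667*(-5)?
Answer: I*√3518995/20 ≈ 93.795*I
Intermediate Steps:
w = 3335
√(((w + 97506) - 109854) - 413784/(-1920)) = √(((3335 + 97506) - 109854) - 413784/(-1920)) = √((100841 - 109854) - 413784*(-1/1920)) = √(-9013 + 17241/80) = √(-703799/80) = I*√3518995/20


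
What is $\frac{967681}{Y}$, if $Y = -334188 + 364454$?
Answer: $\frac{967681}{30266} \approx 31.973$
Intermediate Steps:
$Y = 30266$
$\frac{967681}{Y} = \frac{967681}{30266}$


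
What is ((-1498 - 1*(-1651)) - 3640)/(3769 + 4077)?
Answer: -3487/7846 ≈ -0.44443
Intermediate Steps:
((-1498 - 1*(-1651)) - 3640)/(3769 + 4077) = ((-1498 + 1651) - 3640)/7846 = (153 - 3640)*(1/7846) = -3487*1/7846 = -3487/7846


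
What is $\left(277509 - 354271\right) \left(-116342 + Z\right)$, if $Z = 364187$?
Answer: $-19025077890$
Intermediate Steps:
$\left(277509 - 354271\right) \left(-116342 + Z\right) = \left(277509 - 354271\right) \left(-116342 + 364187\right) = \left(-76762\right) 247845 = -19025077890$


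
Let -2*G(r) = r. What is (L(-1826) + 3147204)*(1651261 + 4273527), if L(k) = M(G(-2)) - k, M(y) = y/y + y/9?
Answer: 167916075648640/9 ≈ 1.8657e+13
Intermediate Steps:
G(r) = -r/2
M(y) = 1 + y/9 (M(y) = 1 + y*(⅑) = 1 + y/9)
L(k) = 10/9 - k (L(k) = (1 + (-½*(-2))/9) - k = (1 + (⅑)*1) - k = (1 + ⅑) - k = 10/9 - k)
(L(-1826) + 3147204)*(1651261 + 4273527) = ((10/9 - 1*(-1826)) + 3147204)*(1651261 + 4273527) = ((10/9 + 1826) + 3147204)*5924788 = (16444/9 + 3147204)*5924788 = (28341280/9)*5924788 = 167916075648640/9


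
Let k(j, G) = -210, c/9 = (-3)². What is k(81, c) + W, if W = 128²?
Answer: 16174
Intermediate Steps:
c = 81 (c = 9*(-3)² = 9*9 = 81)
W = 16384
k(81, c) + W = -210 + 16384 = 16174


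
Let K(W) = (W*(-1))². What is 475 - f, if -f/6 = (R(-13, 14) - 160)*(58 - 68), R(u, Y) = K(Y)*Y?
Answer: -154565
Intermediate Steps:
K(W) = W² (K(W) = (-W)² = W²)
R(u, Y) = Y³ (R(u, Y) = Y²*Y = Y³)
f = 155040 (f = -6*(14³ - 160)*(58 - 68) = -6*(2744 - 160)*(-10) = -15504*(-10) = -6*(-25840) = 155040)
475 - f = 475 - 1*155040 = 475 - 155040 = -154565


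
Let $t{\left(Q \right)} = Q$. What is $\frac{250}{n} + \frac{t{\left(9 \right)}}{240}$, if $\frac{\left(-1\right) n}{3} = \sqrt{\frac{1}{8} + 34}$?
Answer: $\frac{3}{80} - \frac{500 \sqrt{546}}{819} \approx -14.228$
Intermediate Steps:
$n = - \frac{3 \sqrt{546}}{4}$ ($n = - 3 \sqrt{\frac{1}{8} + 34} = - 3 \sqrt{\frac{273}{8}} = - 3 \frac{\sqrt{546}}{4} = - \frac{3 \sqrt{546}}{4} \approx -17.525$)
$\frac{250}{n} + \frac{t{\left(9 \right)}}{240} = \frac{250}{\left(- \frac{3}{4}\right) \sqrt{546}} + \frac{9}{240} = 250 \left(- \frac{2 \sqrt{546}}{819}\right) + 9 \cdot \frac{1}{240} = - \frac{500 \sqrt{546}}{819} + \frac{3}{80} = \frac{3}{80} - \frac{500 \sqrt{546}}{819}$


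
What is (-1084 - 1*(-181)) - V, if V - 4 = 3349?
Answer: -4256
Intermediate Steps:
V = 3353 (V = 4 + 3349 = 3353)
(-1084 - 1*(-181)) - V = (-1084 - 1*(-181)) - 1*3353 = (-1084 + 181) - 3353 = -903 - 3353 = -4256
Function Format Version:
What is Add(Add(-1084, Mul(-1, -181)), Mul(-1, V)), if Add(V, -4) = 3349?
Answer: -4256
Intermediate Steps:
V = 3353 (V = Add(4, 3349) = 3353)
Add(Add(-1084, Mul(-1, -181)), Mul(-1, V)) = Add(Add(-1084, Mul(-1, -181)), Mul(-1, 3353)) = Add(Add(-1084, 181), -3353) = Add(-903, -3353) = -4256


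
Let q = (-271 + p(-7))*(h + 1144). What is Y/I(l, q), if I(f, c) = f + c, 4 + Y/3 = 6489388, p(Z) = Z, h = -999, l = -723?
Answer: -19468152/41033 ≈ -474.45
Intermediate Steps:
Y = 19468152 (Y = -12 + 3*6489388 = -12 + 19468164 = 19468152)
q = -40310 (q = (-271 - 7)*(-999 + 1144) = -278*145 = -40310)
I(f, c) = c + f
Y/I(l, q) = 19468152/(-40310 - 723) = 19468152/(-41033) = 19468152*(-1/41033) = -19468152/41033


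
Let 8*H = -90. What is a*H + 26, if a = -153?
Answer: 6989/4 ≈ 1747.3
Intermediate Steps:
H = -45/4 (H = (1/8)*(-90) = -45/4 ≈ -11.250)
a*H + 26 = -153*(-45/4) + 26 = 6885/4 + 26 = 6989/4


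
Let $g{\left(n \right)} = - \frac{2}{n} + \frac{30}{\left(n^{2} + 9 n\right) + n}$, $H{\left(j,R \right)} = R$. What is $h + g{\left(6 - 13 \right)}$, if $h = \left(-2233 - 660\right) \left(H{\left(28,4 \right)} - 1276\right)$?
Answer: $\frac{25759264}{7} \approx 3.6799 \cdot 10^{6}$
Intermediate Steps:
$g{\left(n \right)} = - \frac{2}{n} + \frac{30}{n^{2} + 10 n}$
$h = 3679896$ ($h = \left(-2233 - 660\right) \left(4 - 1276\right) = \left(-2893\right) \left(-1272\right) = 3679896$)
$h + g{\left(6 - 13 \right)} = 3679896 + \frac{2 \left(5 - \left(6 - 13\right)\right)}{\left(6 - 13\right) \left(10 + \left(6 - 13\right)\right)} = 3679896 + \frac{2 \left(5 - -7\right)}{\left(-7\right) \left(10 - 7\right)} = 3679896 + 2 \left(- \frac{1}{7}\right) \frac{1}{3} \left(5 + 7\right) = 3679896 + 2 \left(- \frac{1}{7}\right) \frac{1}{3} \cdot 12 = 3679896 - \frac{8}{7} = \frac{25759264}{7}$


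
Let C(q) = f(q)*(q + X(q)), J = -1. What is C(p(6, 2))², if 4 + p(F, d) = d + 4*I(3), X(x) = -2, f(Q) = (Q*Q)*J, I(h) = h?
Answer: 640000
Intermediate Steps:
f(Q) = -Q² (f(Q) = (Q*Q)*(-1) = Q²*(-1) = -Q²)
p(F, d) = 8 + d (p(F, d) = -4 + (d + 4*3) = -4 + (d + 12) = -4 + (12 + d) = 8 + d)
C(q) = -q²*(-2 + q) (C(q) = (-q²)*(q - 2) = (-q²)*(-2 + q) = -q²*(-2 + q))
C(p(6, 2))² = ((8 + 2)²*(2 - (8 + 2)))² = (10²*(2 - 1*10))² = (100*(2 - 10))² = (100*(-8))² = (-800)² = 640000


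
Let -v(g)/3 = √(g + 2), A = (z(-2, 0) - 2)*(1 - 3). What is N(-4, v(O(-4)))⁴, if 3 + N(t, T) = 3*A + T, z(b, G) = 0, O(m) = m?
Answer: 81*(3 - I*√2)⁴ ≈ -1863.0 - 9622.3*I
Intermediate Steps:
A = 4 (A = (0 - 2)*(1 - 3) = -2*(-2) = 4)
v(g) = -3*√(2 + g) (v(g) = -3*√(g + 2) = -3*√(2 + g))
N(t, T) = 9 + T (N(t, T) = -3 + (3*4 + T) = -3 + (12 + T) = 9 + T)
N(-4, v(O(-4)))⁴ = (9 - 3*√(2 - 4))⁴ = (9 - 3*I*√2)⁴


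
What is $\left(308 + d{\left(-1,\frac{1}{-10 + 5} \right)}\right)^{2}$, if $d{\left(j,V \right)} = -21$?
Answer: $82369$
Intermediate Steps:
$\left(308 + d{\left(-1,\frac{1}{-10 + 5} \right)}\right)^{2} = \left(308 - 21\right)^{2} = 287^{2} = 82369$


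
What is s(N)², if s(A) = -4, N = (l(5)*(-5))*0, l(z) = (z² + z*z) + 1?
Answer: 16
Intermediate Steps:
l(z) = 1 + 2*z² (l(z) = (z² + z²) + 1 = 2*z² + 1 = 1 + 2*z²)
N = 0 (N = ((1 + 2*5²)*(-5))*0 = ((1 + 2*25)*(-5))*0 = ((1 + 50)*(-5))*0 = (51*(-5))*0 = -255*0 = 0)
s(N)² = (-4)² = 16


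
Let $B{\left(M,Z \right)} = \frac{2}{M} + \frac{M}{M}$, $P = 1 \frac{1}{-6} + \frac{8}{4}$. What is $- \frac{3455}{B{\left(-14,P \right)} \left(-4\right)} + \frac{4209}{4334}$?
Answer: $\frac{52459403}{52008} \approx 1008.7$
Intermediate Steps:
$P = \frac{11}{6}$ ($P = 1 \left(- \frac{1}{6}\right) + 8 \cdot \frac{1}{4} = - \frac{1}{6} + 2 = \frac{11}{6} \approx 1.8333$)
$B{\left(M,Z \right)} = 1 + \frac{2}{M}$ ($B{\left(M,Z \right)} = \frac{2}{M} + 1 = 1 + \frac{2}{M}$)
$- \frac{3455}{B{\left(-14,P \right)} \left(-4\right)} + \frac{4209}{4334} = - \frac{3455}{\frac{2 - 14}{-14} \left(-4\right)} + \frac{4209}{4334} = - \frac{3455}{\left(- \frac{1}{14}\right) \left(-12\right) \left(-4\right)} + 4209 \cdot \frac{1}{4334} = - \frac{3455}{\frac{6}{7} \left(-4\right)} + \frac{4209}{4334} = - \frac{3455}{- \frac{24}{7}} + \frac{4209}{4334} = \left(-3455\right) \left(- \frac{7}{24}\right) + \frac{4209}{4334} = \frac{24185}{24} + \frac{4209}{4334} = \frac{52459403}{52008}$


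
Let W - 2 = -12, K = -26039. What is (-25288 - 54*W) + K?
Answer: -50787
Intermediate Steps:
W = -10 (W = 2 - 12 = -10)
(-25288 - 54*W) + K = (-25288 - 54*(-10)) - 26039 = (-25288 + 540) - 26039 = -24748 - 26039 = -50787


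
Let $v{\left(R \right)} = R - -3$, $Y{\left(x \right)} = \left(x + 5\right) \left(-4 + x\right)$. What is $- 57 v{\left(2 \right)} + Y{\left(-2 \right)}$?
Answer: $-303$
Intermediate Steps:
$Y{\left(x \right)} = \left(-4 + x\right) \left(5 + x\right)$ ($Y{\left(x \right)} = \left(5 + x\right) \left(-4 + x\right) = \left(-4 + x\right) \left(5 + x\right)$)
$v{\left(R \right)} = 3 + R$ ($v{\left(R \right)} = R + 3 = 3 + R$)
$- 57 v{\left(2 \right)} + Y{\left(-2 \right)} = - 57 \left(3 + 2\right) - \left(22 - 4\right) = \left(-57\right) 5 - 18 = -285 - 18 = -303$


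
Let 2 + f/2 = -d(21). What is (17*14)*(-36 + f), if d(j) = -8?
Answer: -5712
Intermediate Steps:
f = 12 (f = -4 + 2*(-1*(-8)) = -4 + 2*8 = -4 + 16 = 12)
(17*14)*(-36 + f) = (17*14)*(-36 + 12) = 238*(-24) = -5712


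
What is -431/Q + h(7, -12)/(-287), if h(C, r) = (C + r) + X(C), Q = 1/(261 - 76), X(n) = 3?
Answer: -22883943/287 ≈ -79735.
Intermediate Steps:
Q = 1/185 ≈ 0.0054054
h(C, r) = 3 + C + r (h(C, r) = (C + r) + 3 = 3 + C + r)
-431/Q + h(7, -12)/(-287) = -431/1/185 + (3 + 7 - 12)/(-287) = -431*185 - 2*(-1/287) = -79735 + 2/287 = -22883943/287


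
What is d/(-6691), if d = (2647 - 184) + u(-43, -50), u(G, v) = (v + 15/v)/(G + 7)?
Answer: -887183/2408760 ≈ -0.36832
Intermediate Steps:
u(G, v) = (v + 15/v)/(7 + G)
d = 887183/360 (d = (2647 - 184) + (15 + (-50)²)/((-50)*(7 - 43)) = 2463 - 1/50*(15 + 2500)/(-36) = 2463 - 1/50*(-1/36)*2515 = 2463 + 503/360 = 887183/360 ≈ 2464.4)
d/(-6691) = (887183/360)/(-6691) = (887183/360)*(-1/6691) = -887183/2408760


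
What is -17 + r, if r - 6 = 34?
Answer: 23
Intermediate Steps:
r = 40 (r = 6 + 34 = 40)
-17 + r = -17 + 40 = 23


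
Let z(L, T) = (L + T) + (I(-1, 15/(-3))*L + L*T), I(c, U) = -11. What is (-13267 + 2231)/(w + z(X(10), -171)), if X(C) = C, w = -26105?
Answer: 178/453 ≈ 0.39294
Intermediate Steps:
z(L, T) = T - 10*L + L*T (z(L, T) = (L + T) + (-11*L + L*T) = T - 10*L + L*T)
(-13267 + 2231)/(w + z(X(10), -171)) = (-13267 + 2231)/(-26105 + (-171 - 10*10 + 10*(-171))) = -11036/(-26105 + (-171 - 100 - 1710)) = -11036/(-26105 - 1981) = -11036/(-28086) = -11036*(-1/28086) = 178/453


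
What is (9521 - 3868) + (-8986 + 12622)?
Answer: 9289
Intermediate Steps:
(9521 - 3868) + (-8986 + 12622) = 5653 + 3636 = 9289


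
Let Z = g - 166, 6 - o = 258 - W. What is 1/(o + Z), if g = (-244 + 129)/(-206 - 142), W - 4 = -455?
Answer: -348/302297 ≈ -0.0011512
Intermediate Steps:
W = -451 (W = 4 - 455 = -451)
g = 115/348 (g = -115/(-348) = -115*(-1/348) = 115/348 ≈ 0.33046)
o = -703 (o = 6 - (258 - 1*(-451)) = 6 - (258 + 451) = 6 - 1*709 = 6 - 709 = -703)
Z = -57653/348 (Z = 115/348 - 166 = -57653/348 ≈ -165.67)
1/(o + Z) = 1/(-703 - 57653/348) = 1/(-302297/348) = -348/302297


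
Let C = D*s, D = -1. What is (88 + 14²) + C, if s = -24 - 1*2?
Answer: 310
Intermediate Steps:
s = -26 (s = -24 - 2 = -26)
C = 26 (C = -1*(-26) = 26)
(88 + 14²) + C = (88 + 14²) + 26 = (88 + 196) + 26 = 284 + 26 = 310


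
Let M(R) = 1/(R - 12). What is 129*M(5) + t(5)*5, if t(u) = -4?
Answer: -269/7 ≈ -38.429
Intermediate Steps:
M(R) = 1/(-12 + R)
129*M(5) + t(5)*5 = 129/(-12 + 5) - 4*5 = 129/(-7) - 20 = 129*(-1/7) - 20 = -129/7 - 20 = -269/7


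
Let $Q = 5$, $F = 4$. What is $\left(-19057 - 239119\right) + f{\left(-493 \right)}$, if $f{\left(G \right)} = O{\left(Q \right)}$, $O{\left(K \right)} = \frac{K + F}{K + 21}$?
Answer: $- \frac{6712567}{26} \approx -2.5818 \cdot 10^{5}$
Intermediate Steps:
$O{\left(K \right)} = \frac{4 + K}{21 + K}$ ($O{\left(K \right)} = \frac{K + 4}{K + 21} = \frac{4 + K}{21 + K}$)
$f{\left(G \right)} = \frac{9}{26}$ ($f{\left(G \right)} = \frac{4 + 5}{21 + 5} = \frac{1}{26} \cdot 9 = \frac{9}{26}$)
$\left(-19057 - 239119\right) + f{\left(-493 \right)} = \left(-19057 - 239119\right) + \frac{9}{26} = -258176 + \frac{9}{26} = - \frac{6712567}{26}$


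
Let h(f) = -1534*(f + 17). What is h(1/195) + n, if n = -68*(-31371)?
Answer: 31607132/15 ≈ 2.1071e+6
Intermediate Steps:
n = 2133228
h(f) = -26078 - 1534*f (h(f) = -1534*(17 + f) = -26078 - 1534*f)
h(1/195) + n = (-26078 - 1534/195) + 2133228 = (-26078 - 1534*1/195) + 2133228 = (-26078 - 118/15) + 2133228 = -391288/15 + 2133228 = 31607132/15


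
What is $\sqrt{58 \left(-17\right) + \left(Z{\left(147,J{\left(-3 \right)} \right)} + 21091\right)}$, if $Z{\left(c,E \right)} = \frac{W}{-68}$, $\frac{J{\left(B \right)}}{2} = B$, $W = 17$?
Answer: $\frac{\sqrt{80419}}{2} \approx 141.79$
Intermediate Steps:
$J{\left(B \right)} = 2 B$
$Z{\left(c,E \right)} = - \frac{1}{4}$ ($Z{\left(c,E \right)} = \frac{17}{-68} = 17 \left(- \frac{1}{68}\right) = - \frac{1}{4}$)
$\sqrt{58 \left(-17\right) + \left(Z{\left(147,J{\left(-3 \right)} \right)} + 21091\right)} = \sqrt{58 \left(-17\right) + \left(- \frac{1}{4} + 21091\right)} = \sqrt{-986 + \frac{84363}{4}} = \sqrt{\frac{80419}{4}} = \frac{\sqrt{80419}}{2}$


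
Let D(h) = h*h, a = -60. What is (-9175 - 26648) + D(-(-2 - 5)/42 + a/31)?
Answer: -1239224267/34596 ≈ -35820.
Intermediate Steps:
D(h) = h²
(-9175 - 26648) + D(-(-2 - 5)/42 + a/31) = (-9175 - 26648) + (-(-2 - 5)/42 - 60/31)² = -35823 + (-1*(-7)*(1/42) - 60*1/31)² = -35823 + (7*(1/42) - 60/31)² = -35823 + (⅙ - 60/31)² = -35823 + (-329/186)² = -35823 + 108241/34596 = -1239224267/34596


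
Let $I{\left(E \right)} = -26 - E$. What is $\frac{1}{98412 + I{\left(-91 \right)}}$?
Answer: $\frac{1}{98477} \approx 1.0155 \cdot 10^{-5}$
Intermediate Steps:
$\frac{1}{98412 + I{\left(-91 \right)}} = \frac{1}{98412 - -65} = \frac{1}{98412 + \left(-26 + 91\right)} = \frac{1}{98412 + 65} = \frac{1}{98477}$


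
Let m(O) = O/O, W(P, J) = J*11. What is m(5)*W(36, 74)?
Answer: 814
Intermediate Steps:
W(P, J) = 11*J
m(O) = 1
m(5)*W(36, 74) = 1*(11*74) = 1*814 = 814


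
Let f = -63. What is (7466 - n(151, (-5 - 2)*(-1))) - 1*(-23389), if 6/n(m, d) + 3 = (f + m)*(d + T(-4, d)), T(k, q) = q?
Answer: 37920789/1229 ≈ 30855.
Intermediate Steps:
n(m, d) = 6/(-3 + 2*d*(-63 + m)) (n(m, d) = 6/(-3 + (-63 + m)*(d + d)) = 6/(-3 + (-63 + m)*(2*d)) = 6/(-3 + 2*d*(-63 + m)))
(7466 - n(151, (-5 - 2)*(-1))) - 1*(-23389) = (7466 - 6/(-3 - 126*(-5 - 2)*(-1) + 2*((-5 - 2)*(-1))*151)) - 1*(-23389) = (7466 - 6/(-3 - (-882)*(-1) + 2*(-7*(-1))*151)) + 23389 = (7466 - 6/(-3 - 126*7 + 2*7*151)) + 23389 = (7466 - 6/(-3 - 882 + 2114)) + 23389 = (7466 - 6/1229) + 23389 = 9175708/1229 + 23389 = 37920789/1229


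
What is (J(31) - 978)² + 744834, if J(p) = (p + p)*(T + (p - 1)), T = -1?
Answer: 1417234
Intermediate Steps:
J(p) = 2*p*(-2 + p) (J(p) = (p + p)*(-1 + (p - 1)) = (2*p)*(-1 + (-1 + p)) = (2*p)*(-2 + p) = 2*p*(-2 + p))
(J(31) - 978)² + 744834 = (2*31*(-2 + 31) - 978)² + 744834 = (2*31*29 - 978)² + 744834 = (1798 - 978)² + 744834 = 820² + 744834 = 672400 + 744834 = 1417234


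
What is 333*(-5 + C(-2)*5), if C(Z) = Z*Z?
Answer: 4995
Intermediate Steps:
C(Z) = Z**2
333*(-5 + C(-2)*5) = 333*(-5 + (-2)**2*5) = 333*(-5 + 4*5) = 333*(-5 + 20) = 333*15 = 4995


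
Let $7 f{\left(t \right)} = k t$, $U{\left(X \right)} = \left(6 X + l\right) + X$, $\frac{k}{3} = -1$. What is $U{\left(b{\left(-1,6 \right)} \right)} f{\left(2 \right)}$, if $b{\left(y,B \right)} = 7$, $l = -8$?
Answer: $- \frac{246}{7} \approx -35.143$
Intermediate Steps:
$k = -3$ ($k = 3 \left(-1\right) = -3$)
$U{\left(X \right)} = -8 + 7 X$ ($U{\left(X \right)} = \left(6 X - 8\right) + X = \left(-8 + 6 X\right) + X = -8 + 7 X$)
$f{\left(t \right)} = - \frac{3 t}{7}$ ($f{\left(t \right)} = \frac{\left(-3\right) t}{7} = - \frac{3 t}{7}$)
$U{\left(b{\left(-1,6 \right)} \right)} f{\left(2 \right)} = \left(-8 + 7 \cdot 7\right) \left(\left(- \frac{3}{7}\right) 2\right) = \left(-8 + 49\right) \left(- \frac{6}{7}\right) = 41 \left(- \frac{6}{7}\right) = - \frac{246}{7}$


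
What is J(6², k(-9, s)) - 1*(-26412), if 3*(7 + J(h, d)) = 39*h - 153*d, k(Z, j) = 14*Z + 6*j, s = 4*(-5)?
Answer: 39419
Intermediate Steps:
s = -20
k(Z, j) = 6*j + 14*Z
J(h, d) = -7 - 51*d + 13*h (J(h, d) = -7 + (39*h - 153*d)/3 = -7 + (-153*d + 39*h)/3 = -7 + (-51*d + 13*h) = -7 - 51*d + 13*h)
J(6², k(-9, s)) - 1*(-26412) = (-7 - 51*(6*(-20) + 14*(-9)) + 13*6²) - 1*(-26412) = (-7 - 51*(-120 - 126) + 13*36) + 26412 = (-7 - 51*(-246) + 468) + 26412 = (-7 + 12546 + 468) + 26412 = 13007 + 26412 = 39419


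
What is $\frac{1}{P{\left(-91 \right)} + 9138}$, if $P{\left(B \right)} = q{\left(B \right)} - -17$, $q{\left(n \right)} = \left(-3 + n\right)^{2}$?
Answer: $\frac{1}{17991} \approx 5.5583 \cdot 10^{-5}$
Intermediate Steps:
$P{\left(B \right)} = 17 + \left(-3 + B\right)^{2}$ ($P{\left(B \right)} = \left(-3 + B\right)^{2} - -17 = \left(-3 + B\right)^{2} + 17 = 17 + \left(-3 + B\right)^{2}$)
$\frac{1}{P{\left(-91 \right)} + 9138} = \frac{1}{\left(17 + \left(-3 - 91\right)^{2}\right) + 9138} = \frac{1}{\left(17 + \left(-94\right)^{2}\right) + 9138} = \frac{1}{\left(17 + 8836\right) + 9138} = \frac{1}{8853 + 9138} = \frac{1}{17991}$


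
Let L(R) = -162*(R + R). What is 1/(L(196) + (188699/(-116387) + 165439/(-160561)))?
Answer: -18687213107/1186762333795960 ≈ -1.5746e-5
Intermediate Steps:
L(R) = -324*R
1/(L(196) + (188699/(-116387) + 165439/(-160561))) = 1/(-324*196 + (188699/(-116387) + 165439/(-160561))) = 1/(-63504 + (188699*(-1/116387) + 165439*(-1/160561))) = 1/(-63504 + (-188699/116387 - 165439/160561)) = 1/(-63504 - 49552649032/18687213107) = 1/(-1186762333795960/18687213107) = -18687213107/1186762333795960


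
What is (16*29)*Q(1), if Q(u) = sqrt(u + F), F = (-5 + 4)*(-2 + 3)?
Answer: 0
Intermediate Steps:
F = -1 (F = -1*1 = -1)
Q(u) = sqrt(-1 + u) (Q(u) = sqrt(u - 1) = sqrt(-1 + u))
(16*29)*Q(1) = (16*29)*sqrt(-1 + 1) = 464*sqrt(0) = 464*0 = 0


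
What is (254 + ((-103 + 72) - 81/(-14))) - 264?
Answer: -493/14 ≈ -35.214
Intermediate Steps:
(254 + ((-103 + 72) - 81/(-14))) - 264 = (254 + (-31 - 81*(-1/14))) - 264 = (254 + (-31 + 81/14)) - 264 = (254 - 353/14) - 264 = 3203/14 - 264 = -493/14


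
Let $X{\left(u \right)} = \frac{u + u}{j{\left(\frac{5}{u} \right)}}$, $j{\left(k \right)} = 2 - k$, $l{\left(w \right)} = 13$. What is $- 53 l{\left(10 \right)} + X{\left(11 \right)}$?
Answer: $- \frac{11471}{17} \approx -674.76$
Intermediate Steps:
$X{\left(u \right)} = \frac{2 u}{2 - \frac{5}{u}}$ ($X{\left(u \right)} = \frac{u + u}{2 - \frac{5}{u}} = \frac{2 u}{2 - \frac{5}{u}}$)
$- 53 l{\left(10 \right)} + X{\left(11 \right)} = \left(-53\right) 13 + \frac{2 \cdot 11^{2}}{-5 + 2 \cdot 11} = -689 + 2 \cdot 121 \frac{1}{-5 + 22} = -689 + 2 \cdot 121 \cdot \frac{1}{17} = -689 + \frac{242}{17} = - \frac{11471}{17}$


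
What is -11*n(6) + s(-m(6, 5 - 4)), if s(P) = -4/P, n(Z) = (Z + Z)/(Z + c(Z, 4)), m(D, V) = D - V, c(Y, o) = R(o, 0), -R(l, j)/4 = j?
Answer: -106/5 ≈ -21.200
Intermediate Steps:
R(l, j) = -4*j
c(Y, o) = 0 (c(Y, o) = -4*0 = 0)
n(Z) = 2 (n(Z) = (Z + Z)/(Z + 0) = (2*Z)/Z = 2)
-11*n(6) + s(-m(6, 5 - 4)) = -11*2 - 4*(-1/(6 - (5 - 4))) = -22 - 4*(-1/(6 - 1*1)) = -22 - 4*(-1/(6 - 1)) = -22 - 4/((-1*5)) = -22 - 4/(-5) = -22 - 4*(-1/5) = -22 + 4/5 = -106/5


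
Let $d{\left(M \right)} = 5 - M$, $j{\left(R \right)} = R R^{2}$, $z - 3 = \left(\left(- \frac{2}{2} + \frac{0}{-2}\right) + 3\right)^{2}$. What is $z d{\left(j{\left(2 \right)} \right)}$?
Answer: $-21$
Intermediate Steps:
$z = 7$ ($z = 3 + \left(\left(- \frac{2}{2} + \frac{0}{-2}\right) + 3\right)^{2} = 3 + \left(\left(\left(-2\right) \frac{1}{2} + 0 \left(- \frac{1}{2}\right)\right) + 3\right)^{2} = 3 + \left(\left(-1 + 0\right) + 3\right)^{2} = 3 + \left(-1 + 3\right)^{2} = 3 + 2^{2} = 3 + 4 = 7$)
$j{\left(R \right)} = R^{3}$
$z d{\left(j{\left(2 \right)} \right)} = 7 \left(5 - 2^{3}\right) = 7 \left(5 - 8\right) = 7 \left(-3\right) = -21$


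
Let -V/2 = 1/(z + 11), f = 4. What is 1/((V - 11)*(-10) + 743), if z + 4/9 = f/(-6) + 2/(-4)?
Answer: 169/144517 ≈ 0.0011694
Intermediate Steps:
z = -29/18 (z = -4/9 + (4/(-6) + 2/(-4)) = -4/9 + (4*(-⅙) + 2*(-¼)) = -4/9 + (-⅔ - ½) = -4/9 - 7/6 = -29/18 ≈ -1.6111)
V = -36/169 (V = -2/(-29/18 + 11) = -2/169/18 = -2*18/169 = -36/169 ≈ -0.21302)
1/((V - 11)*(-10) + 743) = 1/((-36/169 - 11)*(-10) + 743) = 1/(-1895/169*(-10) + 743) = 1/(18950/169 + 743) = 1/(144517/169) = 169/144517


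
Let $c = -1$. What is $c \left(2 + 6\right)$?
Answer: $-8$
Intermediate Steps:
$c \left(2 + 6\right) = - (2 + 6) = \left(-1\right) 8 = -8$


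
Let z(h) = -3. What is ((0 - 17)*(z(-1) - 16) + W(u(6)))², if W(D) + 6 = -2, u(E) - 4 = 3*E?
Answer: 99225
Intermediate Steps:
u(E) = 4 + 3*E
W(D) = -8 (W(D) = -6 - 2 = -8)
((0 - 17)*(z(-1) - 16) + W(u(6)))² = ((0 - 17)*(-3 - 16) - 8)² = (-17*(-19) - 8)² = (323 - 8)² = 315² = 99225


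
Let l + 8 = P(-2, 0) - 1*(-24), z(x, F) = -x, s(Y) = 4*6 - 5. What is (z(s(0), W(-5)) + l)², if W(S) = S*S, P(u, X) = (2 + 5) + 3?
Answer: 49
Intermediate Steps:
P(u, X) = 10 (P(u, X) = 7 + 3 = 10)
s(Y) = 19 (s(Y) = 24 - 5 = 19)
W(S) = S²
l = 26 (l = -8 + (10 - 1*(-24)) = -8 + (10 + 24) = -8 + 34 = 26)
(z(s(0), W(-5)) + l)² = (-1*19 + 26)² = (-19 + 26)² = 7² = 49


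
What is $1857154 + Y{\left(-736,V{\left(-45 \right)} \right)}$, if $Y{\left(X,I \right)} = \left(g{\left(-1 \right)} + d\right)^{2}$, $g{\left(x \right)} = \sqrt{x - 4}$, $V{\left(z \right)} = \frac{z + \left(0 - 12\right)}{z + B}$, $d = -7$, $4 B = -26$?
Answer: $1857198 - 14 i \sqrt{5} \approx 1.8572 \cdot 10^{6} - 31.305 i$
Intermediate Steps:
$B = - \frac{13}{2}$ ($B = \frac{1}{4} \left(-26\right) = - \frac{13}{2} \approx -6.5$)
$V{\left(z \right)} = \frac{-12 + z}{- \frac{13}{2} + z}$ ($V{\left(z \right)} = \frac{z + \left(0 - 12\right)}{z - \frac{13}{2}} = \frac{z + \left(0 - 12\right)}{- \frac{13}{2} + z} = \frac{z - 12}{- \frac{13}{2} + z} = \frac{-12 + z}{- \frac{13}{2} + z}$)
$g{\left(x \right)} = \sqrt{-4 + x}$
$Y{\left(X,I \right)} = \left(-7 + i \sqrt{5}\right)^{2}$ ($Y{\left(X,I \right)} = \left(\sqrt{-4 - 1} - 7\right)^{2} = \left(\sqrt{-5} - 7\right)^{2} = \left(i \sqrt{5} - 7\right)^{2} = \left(-7 + i \sqrt{5}\right)^{2}$)
$1857154 + Y{\left(-736,V{\left(-45 \right)} \right)} = 1857154 + \left(7 - i \sqrt{5}\right)^{2}$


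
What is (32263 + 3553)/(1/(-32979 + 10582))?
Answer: -802170952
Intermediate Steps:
(32263 + 3553)/(1/(-32979 + 10582)) = 35816/(1/(-22397)) = 35816/(-1/22397) = 35816*(-22397) = -802170952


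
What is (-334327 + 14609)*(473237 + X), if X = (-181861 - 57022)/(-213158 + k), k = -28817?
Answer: -36611471509687844/241975 ≈ -1.5130e+11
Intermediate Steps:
X = 238883/241975 (X = (-181861 - 57022)/(-213158 - 28817) = -238883/(-241975) = -238883*(-1/241975) = 238883/241975 ≈ 0.98722)
(-334327 + 14609)*(473237 + X) = (-334327 + 14609)*(473237 + 238883/241975) = -319718*114511761958/241975 = -36611471509687844/241975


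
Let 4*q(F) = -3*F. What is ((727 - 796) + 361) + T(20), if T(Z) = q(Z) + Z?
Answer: 297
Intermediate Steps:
q(F) = -3*F/4 (q(F) = (-3*F)/4 = -3*F/4)
T(Z) = Z/4 (T(Z) = -3*Z/4 + Z = Z/4)
((727 - 796) + 361) + T(20) = ((727 - 796) + 361) + (¼)*20 = (-69 + 361) + 5 = 292 + 5 = 297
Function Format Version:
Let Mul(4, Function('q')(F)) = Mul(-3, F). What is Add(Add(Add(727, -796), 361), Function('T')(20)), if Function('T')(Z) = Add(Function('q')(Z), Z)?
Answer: 297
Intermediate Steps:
Function('q')(F) = Mul(Rational(-3, 4), F) (Function('q')(F) = Mul(Rational(1, 4), Mul(-3, F)) = Mul(Rational(-3, 4), F))
Function('T')(Z) = Mul(Rational(1, 4), Z) (Function('T')(Z) = Add(Mul(Rational(-3, 4), Z), Z) = Mul(Rational(1, 4), Z))
Add(Add(Add(727, -796), 361), Function('T')(20)) = Add(Add(Add(727, -796), 361), Mul(Rational(1, 4), 20)) = Add(Add(-69, 361), 5) = Add(292, 5) = 297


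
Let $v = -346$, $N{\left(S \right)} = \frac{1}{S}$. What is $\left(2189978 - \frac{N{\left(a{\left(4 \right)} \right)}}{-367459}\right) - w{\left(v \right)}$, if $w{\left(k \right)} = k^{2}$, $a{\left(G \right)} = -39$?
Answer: $\frac{29668719766061}{14330901} \approx 2.0703 \cdot 10^{6}$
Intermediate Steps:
$\left(2189978 - \frac{N{\left(a{\left(4 \right)} \right)}}{-367459}\right) - w{\left(v \right)} = \left(2189978 - \frac{1}{\left(-39\right) \left(-367459\right)}\right) - \left(-346\right)^{2} = \left(2189978 - \left(- \frac{1}{39}\right) \left(- \frac{1}{367459}\right)\right) - 119716 = \left(2189978 - \frac{1}{14330901}\right) - 119716 = \frac{31384357910177}{14330901} - 119716 = \frac{29668719766061}{14330901}$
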